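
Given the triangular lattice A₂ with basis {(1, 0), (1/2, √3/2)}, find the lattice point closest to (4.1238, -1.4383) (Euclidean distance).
(4, -1.732)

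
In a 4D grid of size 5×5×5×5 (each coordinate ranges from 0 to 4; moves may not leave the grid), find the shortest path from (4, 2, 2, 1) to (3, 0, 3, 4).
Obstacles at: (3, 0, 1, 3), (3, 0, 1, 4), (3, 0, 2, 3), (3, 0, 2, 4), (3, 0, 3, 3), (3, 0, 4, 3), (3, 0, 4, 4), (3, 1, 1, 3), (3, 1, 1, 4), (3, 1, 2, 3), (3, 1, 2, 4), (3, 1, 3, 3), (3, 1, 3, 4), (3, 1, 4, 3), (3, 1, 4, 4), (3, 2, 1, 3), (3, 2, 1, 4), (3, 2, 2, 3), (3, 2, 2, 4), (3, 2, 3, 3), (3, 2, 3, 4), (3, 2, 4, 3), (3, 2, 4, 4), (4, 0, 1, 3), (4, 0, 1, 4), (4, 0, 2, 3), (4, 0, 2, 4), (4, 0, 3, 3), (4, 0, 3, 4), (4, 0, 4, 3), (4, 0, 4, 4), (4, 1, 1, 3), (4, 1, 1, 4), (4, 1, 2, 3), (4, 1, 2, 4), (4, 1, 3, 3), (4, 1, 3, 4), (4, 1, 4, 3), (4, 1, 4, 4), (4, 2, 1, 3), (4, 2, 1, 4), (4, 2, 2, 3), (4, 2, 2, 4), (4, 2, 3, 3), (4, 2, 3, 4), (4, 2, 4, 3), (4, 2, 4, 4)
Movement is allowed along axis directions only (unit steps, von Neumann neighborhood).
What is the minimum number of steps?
9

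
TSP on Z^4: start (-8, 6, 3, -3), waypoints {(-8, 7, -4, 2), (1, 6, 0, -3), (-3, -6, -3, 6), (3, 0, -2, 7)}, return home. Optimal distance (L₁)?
82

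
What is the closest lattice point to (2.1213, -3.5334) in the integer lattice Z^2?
(2, -4)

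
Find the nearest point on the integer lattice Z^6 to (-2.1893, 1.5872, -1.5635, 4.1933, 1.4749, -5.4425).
(-2, 2, -2, 4, 1, -5)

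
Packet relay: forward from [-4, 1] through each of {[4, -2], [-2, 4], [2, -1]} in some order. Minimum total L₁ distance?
17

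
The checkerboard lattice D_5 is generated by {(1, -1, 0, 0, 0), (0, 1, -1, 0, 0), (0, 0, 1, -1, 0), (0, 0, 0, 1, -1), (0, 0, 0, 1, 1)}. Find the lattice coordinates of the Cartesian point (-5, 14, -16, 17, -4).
-5b₁ + 9b₂ - 7b₃ + 7b₄ + 3b₅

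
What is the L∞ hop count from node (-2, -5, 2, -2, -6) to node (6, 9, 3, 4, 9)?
15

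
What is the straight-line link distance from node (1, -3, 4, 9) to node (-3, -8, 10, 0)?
12.5698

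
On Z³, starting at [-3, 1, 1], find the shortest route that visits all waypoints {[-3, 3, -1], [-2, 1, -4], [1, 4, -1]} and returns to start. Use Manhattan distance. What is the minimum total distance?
24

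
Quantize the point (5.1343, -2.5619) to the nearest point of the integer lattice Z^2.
(5, -3)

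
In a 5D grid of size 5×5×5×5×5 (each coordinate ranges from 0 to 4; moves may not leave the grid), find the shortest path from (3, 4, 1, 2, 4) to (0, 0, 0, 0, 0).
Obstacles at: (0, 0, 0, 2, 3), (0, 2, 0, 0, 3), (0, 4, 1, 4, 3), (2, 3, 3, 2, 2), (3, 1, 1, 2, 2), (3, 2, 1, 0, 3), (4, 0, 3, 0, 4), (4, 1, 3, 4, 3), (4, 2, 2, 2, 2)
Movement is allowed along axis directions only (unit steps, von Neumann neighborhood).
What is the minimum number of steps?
14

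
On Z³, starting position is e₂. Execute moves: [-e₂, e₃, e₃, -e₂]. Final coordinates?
(0, -1, 2)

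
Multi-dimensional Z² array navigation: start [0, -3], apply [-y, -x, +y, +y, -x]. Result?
(-2, -2)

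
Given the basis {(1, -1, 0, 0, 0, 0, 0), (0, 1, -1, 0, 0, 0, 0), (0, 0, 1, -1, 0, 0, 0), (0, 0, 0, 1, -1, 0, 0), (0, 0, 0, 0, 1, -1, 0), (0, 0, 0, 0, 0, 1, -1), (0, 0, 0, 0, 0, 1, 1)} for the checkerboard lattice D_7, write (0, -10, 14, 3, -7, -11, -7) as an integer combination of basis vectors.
-10b₂ + 4b₃ + 7b₄ - 2b₆ - 9b₇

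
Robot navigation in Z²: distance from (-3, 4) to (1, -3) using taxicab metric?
11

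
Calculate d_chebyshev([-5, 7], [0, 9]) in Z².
5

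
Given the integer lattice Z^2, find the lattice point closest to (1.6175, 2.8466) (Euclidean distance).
(2, 3)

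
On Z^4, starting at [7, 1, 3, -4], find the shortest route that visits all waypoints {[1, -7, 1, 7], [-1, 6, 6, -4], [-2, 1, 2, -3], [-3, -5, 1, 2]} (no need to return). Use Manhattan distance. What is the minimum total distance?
51
(one optimal route: (7, 1, 3, -4) → (-1, 6, 6, -4) → (-2, 1, 2, -3) → (-3, -5, 1, 2) → (1, -7, 1, 7))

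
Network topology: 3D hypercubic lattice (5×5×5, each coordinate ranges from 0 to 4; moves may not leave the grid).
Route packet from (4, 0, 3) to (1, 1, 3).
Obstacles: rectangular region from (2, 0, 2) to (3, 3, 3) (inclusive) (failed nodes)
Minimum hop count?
6
(one shortest path: (4, 0, 3) → (4, 1, 3) → (4, 1, 4) → (3, 1, 4) → (2, 1, 4) → (1, 1, 4) → (1, 1, 3))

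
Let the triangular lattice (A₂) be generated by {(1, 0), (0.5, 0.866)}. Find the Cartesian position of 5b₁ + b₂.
(5.5, 0.866)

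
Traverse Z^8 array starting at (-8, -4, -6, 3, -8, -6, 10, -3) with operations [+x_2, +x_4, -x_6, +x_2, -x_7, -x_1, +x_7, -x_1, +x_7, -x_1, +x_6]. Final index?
(-11, -2, -6, 4, -8, -6, 11, -3)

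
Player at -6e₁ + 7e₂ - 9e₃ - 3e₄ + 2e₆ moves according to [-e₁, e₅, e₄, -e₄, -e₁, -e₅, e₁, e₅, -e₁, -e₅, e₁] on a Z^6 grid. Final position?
(-7, 7, -9, -3, 0, 2)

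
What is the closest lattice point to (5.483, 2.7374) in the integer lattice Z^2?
(5, 3)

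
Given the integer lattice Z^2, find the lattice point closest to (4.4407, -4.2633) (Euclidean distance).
(4, -4)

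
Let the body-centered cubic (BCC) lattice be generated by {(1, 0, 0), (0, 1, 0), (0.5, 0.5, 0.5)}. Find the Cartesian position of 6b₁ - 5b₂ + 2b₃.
(7, -4, 1)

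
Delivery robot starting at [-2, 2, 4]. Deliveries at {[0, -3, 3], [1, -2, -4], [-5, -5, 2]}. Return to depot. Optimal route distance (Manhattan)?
44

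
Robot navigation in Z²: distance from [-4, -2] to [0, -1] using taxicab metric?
5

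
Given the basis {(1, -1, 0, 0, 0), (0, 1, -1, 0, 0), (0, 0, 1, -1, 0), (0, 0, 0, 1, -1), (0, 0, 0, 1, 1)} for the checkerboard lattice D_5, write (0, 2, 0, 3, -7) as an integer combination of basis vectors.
2b₂ + 2b₃ + 6b₄ - b₅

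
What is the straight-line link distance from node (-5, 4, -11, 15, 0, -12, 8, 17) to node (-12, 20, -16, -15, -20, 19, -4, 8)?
53.066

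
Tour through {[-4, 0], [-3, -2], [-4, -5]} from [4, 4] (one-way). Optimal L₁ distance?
19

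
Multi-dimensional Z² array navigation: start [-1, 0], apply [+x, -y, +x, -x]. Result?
(0, -1)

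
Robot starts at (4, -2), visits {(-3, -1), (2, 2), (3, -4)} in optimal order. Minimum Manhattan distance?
18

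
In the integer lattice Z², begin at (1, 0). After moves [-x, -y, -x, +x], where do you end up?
(0, -1)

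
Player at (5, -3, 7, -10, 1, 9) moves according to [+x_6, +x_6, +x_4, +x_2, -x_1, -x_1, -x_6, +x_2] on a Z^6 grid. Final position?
(3, -1, 7, -9, 1, 10)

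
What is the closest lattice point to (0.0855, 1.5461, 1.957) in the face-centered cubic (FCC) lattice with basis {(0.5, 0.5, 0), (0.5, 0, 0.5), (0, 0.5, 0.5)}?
(0.5, 1.5, 2)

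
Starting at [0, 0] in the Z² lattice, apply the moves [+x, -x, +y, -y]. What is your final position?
(0, 0)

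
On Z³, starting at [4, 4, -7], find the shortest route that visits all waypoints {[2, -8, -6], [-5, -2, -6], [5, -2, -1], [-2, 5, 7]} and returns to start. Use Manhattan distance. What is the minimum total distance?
84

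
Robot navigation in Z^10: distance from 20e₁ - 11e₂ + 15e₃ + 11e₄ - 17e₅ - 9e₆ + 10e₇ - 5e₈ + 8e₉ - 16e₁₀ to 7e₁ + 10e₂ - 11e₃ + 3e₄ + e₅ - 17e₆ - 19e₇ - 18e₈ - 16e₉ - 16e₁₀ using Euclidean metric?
57.6541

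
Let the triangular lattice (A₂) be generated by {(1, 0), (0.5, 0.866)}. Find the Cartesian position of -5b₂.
(-2.5, -4.33)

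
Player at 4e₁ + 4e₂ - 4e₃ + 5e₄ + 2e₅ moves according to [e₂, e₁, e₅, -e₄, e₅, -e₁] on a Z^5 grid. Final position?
(4, 5, -4, 4, 4)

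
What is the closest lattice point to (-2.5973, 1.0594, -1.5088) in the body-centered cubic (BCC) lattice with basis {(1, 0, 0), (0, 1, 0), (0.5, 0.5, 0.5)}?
(-2.5, 1.5, -1.5)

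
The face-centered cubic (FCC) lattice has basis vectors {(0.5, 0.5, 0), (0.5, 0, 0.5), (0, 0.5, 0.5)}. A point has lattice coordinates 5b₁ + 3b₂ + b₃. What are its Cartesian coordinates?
(4, 3, 2)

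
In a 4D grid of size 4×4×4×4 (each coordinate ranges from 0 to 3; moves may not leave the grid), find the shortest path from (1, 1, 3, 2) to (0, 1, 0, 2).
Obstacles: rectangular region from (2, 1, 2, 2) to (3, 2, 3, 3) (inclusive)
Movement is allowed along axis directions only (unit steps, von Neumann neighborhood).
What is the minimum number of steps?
4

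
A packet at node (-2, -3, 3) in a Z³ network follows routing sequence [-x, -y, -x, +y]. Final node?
(-4, -3, 3)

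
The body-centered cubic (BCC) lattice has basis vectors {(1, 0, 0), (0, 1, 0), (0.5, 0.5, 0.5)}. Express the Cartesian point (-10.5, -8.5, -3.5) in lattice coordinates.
-7b₁ - 5b₂ - 7b₃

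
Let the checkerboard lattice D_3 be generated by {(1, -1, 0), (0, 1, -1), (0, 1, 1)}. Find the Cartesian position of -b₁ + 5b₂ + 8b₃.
(-1, 14, 3)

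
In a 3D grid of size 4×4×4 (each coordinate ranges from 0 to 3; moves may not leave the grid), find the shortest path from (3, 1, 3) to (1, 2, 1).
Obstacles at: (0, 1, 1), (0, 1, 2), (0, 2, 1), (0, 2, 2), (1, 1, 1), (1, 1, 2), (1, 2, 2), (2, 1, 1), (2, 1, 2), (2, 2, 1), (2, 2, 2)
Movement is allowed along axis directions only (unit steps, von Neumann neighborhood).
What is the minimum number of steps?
7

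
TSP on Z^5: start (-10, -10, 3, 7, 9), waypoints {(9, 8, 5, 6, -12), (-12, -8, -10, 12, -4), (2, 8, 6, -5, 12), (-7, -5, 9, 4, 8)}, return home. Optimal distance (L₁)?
200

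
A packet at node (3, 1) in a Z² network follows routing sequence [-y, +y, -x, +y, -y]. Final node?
(2, 1)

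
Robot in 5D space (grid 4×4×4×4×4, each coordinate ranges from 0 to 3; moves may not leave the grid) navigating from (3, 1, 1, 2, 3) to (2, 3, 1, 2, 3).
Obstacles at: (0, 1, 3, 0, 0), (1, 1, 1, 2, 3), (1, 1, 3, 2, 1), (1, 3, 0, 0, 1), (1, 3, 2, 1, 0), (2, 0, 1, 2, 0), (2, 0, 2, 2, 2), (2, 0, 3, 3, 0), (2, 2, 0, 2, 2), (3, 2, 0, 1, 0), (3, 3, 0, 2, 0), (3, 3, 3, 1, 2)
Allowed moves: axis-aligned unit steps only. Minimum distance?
3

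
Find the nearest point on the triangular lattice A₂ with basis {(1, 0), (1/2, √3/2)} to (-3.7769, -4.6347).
(-3.5, -4.33)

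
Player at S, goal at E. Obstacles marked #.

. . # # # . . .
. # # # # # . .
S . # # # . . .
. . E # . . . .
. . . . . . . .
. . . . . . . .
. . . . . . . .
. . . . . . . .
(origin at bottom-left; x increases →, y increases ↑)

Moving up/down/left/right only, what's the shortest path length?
3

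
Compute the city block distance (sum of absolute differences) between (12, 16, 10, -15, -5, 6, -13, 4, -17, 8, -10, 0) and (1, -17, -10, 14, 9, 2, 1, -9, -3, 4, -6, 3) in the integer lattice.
163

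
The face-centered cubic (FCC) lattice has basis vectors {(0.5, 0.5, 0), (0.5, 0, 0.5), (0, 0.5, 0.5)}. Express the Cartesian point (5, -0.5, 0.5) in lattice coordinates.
4b₁ + 6b₂ - 5b₃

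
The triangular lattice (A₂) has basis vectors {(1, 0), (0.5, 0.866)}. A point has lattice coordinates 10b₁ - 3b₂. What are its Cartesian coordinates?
(8.5, -2.598)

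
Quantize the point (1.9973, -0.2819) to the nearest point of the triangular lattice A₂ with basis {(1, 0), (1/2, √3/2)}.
(2, 0)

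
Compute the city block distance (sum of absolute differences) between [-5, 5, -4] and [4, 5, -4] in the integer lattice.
9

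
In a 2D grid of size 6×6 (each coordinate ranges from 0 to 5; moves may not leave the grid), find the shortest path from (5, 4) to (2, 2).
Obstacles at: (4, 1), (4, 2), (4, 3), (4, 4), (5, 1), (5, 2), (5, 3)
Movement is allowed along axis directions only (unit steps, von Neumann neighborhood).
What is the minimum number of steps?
7
(one shortest path: (5, 4) → (5, 5) → (4, 5) → (3, 5) → (2, 5) → (2, 4) → (2, 3) → (2, 2))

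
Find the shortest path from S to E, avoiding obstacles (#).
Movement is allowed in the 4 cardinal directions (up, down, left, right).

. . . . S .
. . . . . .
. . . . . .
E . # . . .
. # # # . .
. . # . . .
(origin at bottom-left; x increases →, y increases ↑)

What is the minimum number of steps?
7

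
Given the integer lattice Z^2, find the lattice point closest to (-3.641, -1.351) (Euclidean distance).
(-4, -1)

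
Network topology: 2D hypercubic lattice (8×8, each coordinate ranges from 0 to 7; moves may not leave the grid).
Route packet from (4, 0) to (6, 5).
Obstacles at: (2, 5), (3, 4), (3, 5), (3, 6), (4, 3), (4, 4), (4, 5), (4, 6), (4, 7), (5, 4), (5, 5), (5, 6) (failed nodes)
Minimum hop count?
7
(one shortest path: (4, 0) → (5, 0) → (6, 0) → (6, 1) → (6, 2) → (6, 3) → (6, 4) → (6, 5))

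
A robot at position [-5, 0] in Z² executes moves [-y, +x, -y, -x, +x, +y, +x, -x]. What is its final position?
(-4, -1)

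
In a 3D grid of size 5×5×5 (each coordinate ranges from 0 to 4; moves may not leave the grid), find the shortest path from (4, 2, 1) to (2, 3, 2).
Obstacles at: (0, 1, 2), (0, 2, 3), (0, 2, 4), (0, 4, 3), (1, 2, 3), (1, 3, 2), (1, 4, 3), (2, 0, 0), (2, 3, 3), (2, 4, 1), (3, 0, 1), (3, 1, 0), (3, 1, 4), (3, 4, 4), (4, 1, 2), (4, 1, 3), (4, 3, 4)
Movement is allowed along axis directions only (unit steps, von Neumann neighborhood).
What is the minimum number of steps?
4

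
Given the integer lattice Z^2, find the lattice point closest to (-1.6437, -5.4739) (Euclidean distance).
(-2, -5)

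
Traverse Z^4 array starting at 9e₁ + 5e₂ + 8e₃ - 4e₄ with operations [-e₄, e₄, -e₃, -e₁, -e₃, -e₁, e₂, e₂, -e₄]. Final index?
(7, 7, 6, -5)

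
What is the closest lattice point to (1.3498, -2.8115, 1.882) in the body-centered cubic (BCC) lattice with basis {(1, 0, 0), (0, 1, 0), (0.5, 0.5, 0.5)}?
(1, -3, 2)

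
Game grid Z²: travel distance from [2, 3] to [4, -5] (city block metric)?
10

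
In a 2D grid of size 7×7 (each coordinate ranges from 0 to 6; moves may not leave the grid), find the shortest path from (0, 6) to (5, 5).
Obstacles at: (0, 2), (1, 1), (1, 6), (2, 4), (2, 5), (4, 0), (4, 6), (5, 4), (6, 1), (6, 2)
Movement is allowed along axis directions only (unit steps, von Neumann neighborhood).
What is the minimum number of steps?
10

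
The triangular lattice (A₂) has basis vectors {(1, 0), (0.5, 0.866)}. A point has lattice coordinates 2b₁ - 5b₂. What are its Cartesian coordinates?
(-0.5, -4.33)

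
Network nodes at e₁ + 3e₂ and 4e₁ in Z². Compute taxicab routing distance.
6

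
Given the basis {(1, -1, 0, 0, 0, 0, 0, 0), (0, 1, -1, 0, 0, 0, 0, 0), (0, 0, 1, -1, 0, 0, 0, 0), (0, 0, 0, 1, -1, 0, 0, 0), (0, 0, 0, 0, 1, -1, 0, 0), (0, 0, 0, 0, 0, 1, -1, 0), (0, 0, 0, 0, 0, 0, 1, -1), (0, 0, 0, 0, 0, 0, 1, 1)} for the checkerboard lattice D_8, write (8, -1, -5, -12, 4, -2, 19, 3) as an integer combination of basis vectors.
8b₁ + 7b₂ + 2b₃ - 10b₄ - 6b₅ - 8b₆ + 4b₇ + 7b₈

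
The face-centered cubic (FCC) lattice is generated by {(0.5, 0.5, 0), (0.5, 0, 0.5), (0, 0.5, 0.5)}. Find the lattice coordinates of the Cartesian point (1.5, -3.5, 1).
-3b₁ + 6b₂ - 4b₃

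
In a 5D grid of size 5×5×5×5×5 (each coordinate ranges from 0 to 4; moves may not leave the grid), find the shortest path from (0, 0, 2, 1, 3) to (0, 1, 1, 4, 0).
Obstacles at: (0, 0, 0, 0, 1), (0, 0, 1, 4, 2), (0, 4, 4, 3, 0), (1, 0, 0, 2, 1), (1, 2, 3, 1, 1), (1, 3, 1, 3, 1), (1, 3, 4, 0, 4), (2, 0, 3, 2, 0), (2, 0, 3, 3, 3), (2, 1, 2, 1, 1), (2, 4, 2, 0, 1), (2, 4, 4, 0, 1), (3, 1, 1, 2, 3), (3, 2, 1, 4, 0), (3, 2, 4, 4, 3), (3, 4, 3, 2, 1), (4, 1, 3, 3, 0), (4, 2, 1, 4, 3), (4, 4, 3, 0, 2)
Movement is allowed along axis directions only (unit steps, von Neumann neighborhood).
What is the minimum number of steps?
8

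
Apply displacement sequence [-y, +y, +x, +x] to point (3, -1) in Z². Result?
(5, -1)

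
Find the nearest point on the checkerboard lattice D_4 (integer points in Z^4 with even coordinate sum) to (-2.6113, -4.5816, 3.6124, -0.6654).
(-3, -4, 4, -1)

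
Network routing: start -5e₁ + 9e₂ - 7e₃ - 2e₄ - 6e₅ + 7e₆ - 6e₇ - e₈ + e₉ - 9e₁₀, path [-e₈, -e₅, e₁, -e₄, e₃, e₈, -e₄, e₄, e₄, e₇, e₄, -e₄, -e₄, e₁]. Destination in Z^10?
(-3, 9, -6, -3, -7, 7, -5, -1, 1, -9)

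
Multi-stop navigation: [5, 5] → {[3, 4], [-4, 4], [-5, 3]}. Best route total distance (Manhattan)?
12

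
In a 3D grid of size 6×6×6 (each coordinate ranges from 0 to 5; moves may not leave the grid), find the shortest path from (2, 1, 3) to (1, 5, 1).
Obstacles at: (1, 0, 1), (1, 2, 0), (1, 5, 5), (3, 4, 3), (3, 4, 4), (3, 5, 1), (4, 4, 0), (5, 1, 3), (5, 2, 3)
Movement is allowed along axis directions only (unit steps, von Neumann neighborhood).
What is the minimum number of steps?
7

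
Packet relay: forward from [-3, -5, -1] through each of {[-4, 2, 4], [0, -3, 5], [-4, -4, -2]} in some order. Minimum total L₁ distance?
25
(one optimal route: (-3, -5, -1) → (-4, -4, -2) → (-4, 2, 4) → (0, -3, 5))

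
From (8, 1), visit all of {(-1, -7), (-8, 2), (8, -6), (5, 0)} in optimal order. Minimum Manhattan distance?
39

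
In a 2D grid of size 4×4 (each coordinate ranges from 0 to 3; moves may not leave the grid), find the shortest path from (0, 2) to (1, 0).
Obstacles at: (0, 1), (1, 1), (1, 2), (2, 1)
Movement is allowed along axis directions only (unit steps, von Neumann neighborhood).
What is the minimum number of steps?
9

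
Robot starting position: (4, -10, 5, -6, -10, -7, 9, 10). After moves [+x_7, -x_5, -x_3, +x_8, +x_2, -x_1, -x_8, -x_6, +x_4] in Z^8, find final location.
(3, -9, 4, -5, -11, -8, 10, 10)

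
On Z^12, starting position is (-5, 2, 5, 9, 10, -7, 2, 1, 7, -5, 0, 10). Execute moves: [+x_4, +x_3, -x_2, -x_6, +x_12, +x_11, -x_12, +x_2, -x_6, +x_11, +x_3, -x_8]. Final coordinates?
(-5, 2, 7, 10, 10, -9, 2, 0, 7, -5, 2, 10)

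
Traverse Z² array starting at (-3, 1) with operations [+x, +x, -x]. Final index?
(-2, 1)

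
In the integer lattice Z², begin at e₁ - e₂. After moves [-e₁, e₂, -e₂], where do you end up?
(0, -1)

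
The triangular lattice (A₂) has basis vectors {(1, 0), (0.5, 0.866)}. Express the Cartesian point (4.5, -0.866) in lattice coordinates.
5b₁ - b₂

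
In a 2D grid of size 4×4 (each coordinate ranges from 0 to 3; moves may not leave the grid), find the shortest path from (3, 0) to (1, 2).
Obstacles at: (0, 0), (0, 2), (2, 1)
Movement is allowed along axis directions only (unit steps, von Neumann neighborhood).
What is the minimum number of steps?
4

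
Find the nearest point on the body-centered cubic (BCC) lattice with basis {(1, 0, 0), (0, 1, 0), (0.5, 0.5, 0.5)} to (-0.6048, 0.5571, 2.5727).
(-0.5, 0.5, 2.5)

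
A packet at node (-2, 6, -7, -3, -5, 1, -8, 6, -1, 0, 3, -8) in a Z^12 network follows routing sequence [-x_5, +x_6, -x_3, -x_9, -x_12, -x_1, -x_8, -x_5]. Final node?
(-3, 6, -8, -3, -7, 2, -8, 5, -2, 0, 3, -9)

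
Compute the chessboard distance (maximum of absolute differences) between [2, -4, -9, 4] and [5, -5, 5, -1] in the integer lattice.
14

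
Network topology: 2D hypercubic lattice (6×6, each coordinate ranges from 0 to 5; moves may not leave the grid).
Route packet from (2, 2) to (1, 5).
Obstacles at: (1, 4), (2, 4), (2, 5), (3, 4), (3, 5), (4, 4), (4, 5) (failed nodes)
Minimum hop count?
6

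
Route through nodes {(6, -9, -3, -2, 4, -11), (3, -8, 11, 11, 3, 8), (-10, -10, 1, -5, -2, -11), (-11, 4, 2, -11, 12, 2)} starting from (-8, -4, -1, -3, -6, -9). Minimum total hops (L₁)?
171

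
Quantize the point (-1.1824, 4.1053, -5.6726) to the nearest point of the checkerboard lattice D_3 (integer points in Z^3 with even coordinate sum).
(-1, 4, -5)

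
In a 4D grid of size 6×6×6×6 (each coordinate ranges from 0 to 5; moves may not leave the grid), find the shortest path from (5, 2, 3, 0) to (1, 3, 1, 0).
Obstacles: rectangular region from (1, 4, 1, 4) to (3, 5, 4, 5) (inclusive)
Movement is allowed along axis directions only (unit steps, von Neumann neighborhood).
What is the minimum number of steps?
7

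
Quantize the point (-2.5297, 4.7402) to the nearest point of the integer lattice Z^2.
(-3, 5)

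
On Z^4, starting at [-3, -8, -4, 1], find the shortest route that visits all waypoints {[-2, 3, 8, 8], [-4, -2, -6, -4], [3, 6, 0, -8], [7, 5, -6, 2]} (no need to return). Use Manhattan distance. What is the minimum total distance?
91
(one optimal route: (-3, -8, -4, 1) → (-4, -2, -6, -4) → (3, 6, 0, -8) → (7, 5, -6, 2) → (-2, 3, 8, 8))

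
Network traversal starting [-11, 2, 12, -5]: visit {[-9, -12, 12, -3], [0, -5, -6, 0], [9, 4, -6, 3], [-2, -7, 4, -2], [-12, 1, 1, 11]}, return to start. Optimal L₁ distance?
144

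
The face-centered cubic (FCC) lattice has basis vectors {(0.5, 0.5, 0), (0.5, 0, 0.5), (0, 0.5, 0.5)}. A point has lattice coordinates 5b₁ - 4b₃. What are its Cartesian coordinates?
(2.5, 0.5, -2)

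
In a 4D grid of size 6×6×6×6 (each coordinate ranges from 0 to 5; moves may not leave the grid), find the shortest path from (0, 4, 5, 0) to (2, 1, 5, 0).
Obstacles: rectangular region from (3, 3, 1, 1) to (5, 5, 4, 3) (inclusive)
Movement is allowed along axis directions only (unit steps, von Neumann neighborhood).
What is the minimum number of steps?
5
(one shortest path: (0, 4, 5, 0) → (1, 4, 5, 0) → (2, 4, 5, 0) → (2, 3, 5, 0) → (2, 2, 5, 0) → (2, 1, 5, 0))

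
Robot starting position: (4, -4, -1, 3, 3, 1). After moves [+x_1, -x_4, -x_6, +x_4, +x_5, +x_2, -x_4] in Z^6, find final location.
(5, -3, -1, 2, 4, 0)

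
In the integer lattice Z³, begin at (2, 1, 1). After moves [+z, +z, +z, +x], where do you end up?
(3, 1, 4)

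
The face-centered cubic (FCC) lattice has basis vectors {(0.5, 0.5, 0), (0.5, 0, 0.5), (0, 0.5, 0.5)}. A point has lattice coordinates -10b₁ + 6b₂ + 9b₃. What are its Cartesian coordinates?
(-2, -0.5, 7.5)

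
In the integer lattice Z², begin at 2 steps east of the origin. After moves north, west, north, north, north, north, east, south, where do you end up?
(2, 4)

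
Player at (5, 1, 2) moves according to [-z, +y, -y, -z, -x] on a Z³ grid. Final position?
(4, 1, 0)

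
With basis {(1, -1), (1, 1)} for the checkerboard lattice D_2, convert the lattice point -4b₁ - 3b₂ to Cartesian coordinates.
(-7, 1)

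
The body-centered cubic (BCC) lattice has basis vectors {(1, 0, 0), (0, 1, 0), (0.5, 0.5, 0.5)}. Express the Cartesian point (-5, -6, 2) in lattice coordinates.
-7b₁ - 8b₂ + 4b₃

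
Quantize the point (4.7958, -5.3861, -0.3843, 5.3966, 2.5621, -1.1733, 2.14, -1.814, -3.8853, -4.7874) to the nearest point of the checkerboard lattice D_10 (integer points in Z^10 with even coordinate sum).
(5, -5, 0, 5, 3, -1, 2, -2, -4, -5)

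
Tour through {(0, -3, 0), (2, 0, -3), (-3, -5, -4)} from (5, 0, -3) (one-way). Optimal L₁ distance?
20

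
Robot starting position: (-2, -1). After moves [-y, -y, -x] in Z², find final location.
(-3, -3)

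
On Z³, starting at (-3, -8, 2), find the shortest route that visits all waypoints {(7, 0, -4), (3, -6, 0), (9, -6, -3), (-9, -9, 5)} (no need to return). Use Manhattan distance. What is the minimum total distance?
48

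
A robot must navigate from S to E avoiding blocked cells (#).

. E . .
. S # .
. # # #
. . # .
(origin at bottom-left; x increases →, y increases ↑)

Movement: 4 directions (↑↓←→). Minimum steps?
1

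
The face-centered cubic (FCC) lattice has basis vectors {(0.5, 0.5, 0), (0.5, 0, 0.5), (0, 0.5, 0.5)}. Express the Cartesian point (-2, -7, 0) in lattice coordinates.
-9b₁ + 5b₂ - 5b₃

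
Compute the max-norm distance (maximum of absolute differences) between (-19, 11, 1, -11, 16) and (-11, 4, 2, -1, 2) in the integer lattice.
14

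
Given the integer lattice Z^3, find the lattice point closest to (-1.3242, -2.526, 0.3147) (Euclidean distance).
(-1, -3, 0)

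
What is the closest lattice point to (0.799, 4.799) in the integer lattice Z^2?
(1, 5)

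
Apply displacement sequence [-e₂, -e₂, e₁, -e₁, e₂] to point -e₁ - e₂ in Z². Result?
(-1, -2)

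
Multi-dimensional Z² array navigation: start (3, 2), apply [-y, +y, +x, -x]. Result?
(3, 2)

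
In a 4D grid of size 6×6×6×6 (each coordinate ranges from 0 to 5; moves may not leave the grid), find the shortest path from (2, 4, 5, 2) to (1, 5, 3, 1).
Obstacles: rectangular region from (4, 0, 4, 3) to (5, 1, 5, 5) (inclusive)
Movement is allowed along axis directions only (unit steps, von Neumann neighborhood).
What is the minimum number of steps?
5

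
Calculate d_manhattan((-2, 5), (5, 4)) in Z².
8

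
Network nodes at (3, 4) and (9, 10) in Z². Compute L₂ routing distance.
8.48528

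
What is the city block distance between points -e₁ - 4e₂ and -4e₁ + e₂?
8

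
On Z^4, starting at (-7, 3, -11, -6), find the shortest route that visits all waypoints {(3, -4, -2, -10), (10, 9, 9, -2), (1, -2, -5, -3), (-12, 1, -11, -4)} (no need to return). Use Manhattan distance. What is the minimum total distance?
85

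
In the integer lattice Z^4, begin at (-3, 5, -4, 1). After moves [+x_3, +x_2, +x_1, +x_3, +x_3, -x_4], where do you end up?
(-2, 6, -1, 0)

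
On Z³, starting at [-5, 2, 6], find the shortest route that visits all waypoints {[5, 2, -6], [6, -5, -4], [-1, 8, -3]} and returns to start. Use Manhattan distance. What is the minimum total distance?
72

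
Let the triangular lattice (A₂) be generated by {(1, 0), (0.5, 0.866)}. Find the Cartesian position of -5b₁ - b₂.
(-5.5, -0.866)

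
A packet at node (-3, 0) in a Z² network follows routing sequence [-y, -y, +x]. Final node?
(-2, -2)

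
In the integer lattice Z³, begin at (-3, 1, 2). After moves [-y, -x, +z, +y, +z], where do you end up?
(-4, 1, 4)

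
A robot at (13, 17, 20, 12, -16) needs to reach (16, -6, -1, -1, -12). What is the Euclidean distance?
34.1174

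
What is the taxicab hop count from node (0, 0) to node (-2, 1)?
3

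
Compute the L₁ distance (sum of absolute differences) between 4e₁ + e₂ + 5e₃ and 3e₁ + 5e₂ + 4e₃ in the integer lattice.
6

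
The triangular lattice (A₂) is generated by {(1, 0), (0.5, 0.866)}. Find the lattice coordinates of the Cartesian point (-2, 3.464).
-4b₁ + 4b₂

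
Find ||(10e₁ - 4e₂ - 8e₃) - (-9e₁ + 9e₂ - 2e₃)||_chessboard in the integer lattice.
19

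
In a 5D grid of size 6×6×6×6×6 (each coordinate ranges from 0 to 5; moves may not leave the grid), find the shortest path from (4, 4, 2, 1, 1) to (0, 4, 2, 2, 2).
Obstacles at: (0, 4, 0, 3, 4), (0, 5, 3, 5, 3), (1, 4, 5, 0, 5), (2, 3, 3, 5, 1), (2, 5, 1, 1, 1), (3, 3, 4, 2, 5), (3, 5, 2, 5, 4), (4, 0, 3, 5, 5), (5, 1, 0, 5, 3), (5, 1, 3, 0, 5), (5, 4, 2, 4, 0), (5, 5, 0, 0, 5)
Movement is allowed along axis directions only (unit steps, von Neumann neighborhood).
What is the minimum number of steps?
6
(one shortest path: (4, 4, 2, 1, 1) → (3, 4, 2, 1, 1) → (2, 4, 2, 1, 1) → (1, 4, 2, 1, 1) → (0, 4, 2, 1, 1) → (0, 4, 2, 2, 1) → (0, 4, 2, 2, 2))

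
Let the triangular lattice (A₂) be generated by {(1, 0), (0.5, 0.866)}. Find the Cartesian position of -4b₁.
(-4, 0)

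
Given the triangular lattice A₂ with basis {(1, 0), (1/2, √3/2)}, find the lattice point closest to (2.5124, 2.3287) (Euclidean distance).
(2.5, 2.598)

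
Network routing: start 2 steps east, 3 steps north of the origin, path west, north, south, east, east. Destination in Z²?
(3, 3)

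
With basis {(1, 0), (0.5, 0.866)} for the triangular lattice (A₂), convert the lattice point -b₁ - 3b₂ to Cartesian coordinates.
(-2.5, -2.598)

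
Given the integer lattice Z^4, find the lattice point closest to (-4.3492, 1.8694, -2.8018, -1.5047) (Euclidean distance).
(-4, 2, -3, -2)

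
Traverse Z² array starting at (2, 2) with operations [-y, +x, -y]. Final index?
(3, 0)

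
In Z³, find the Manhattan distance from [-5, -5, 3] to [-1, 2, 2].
12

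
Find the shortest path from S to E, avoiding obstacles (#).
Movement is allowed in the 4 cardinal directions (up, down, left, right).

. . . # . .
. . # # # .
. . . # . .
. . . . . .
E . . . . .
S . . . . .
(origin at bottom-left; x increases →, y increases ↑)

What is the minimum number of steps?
1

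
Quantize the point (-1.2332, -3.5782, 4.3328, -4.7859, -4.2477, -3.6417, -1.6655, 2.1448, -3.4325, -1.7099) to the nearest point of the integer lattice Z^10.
(-1, -4, 4, -5, -4, -4, -2, 2, -3, -2)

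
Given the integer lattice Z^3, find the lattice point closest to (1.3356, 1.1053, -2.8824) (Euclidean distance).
(1, 1, -3)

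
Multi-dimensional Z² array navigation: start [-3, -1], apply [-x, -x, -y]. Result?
(-5, -2)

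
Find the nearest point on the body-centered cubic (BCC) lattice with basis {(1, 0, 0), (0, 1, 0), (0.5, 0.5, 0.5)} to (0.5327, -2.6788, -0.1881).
(0.5, -2.5, -0.5)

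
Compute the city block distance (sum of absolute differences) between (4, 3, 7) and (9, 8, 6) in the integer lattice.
11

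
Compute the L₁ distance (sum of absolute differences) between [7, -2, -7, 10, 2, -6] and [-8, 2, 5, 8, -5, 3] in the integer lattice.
49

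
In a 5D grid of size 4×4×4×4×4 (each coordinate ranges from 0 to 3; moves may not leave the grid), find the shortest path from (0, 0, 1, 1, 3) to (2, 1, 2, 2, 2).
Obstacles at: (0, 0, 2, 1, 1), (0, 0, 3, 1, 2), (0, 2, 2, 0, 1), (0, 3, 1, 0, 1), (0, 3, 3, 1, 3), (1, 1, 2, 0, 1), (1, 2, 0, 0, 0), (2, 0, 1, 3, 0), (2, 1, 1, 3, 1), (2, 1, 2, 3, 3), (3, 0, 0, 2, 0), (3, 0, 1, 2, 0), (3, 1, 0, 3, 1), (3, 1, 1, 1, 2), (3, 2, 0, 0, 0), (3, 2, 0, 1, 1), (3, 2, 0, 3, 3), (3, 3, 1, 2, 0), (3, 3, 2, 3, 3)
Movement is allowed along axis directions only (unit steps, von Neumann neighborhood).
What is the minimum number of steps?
6
(one shortest path: (0, 0, 1, 1, 3) → (1, 0, 1, 1, 3) → (2, 0, 1, 1, 3) → (2, 1, 1, 1, 3) → (2, 1, 2, 1, 3) → (2, 1, 2, 2, 3) → (2, 1, 2, 2, 2))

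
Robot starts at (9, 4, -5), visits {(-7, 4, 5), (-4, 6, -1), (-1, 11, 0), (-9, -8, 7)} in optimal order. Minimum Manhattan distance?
58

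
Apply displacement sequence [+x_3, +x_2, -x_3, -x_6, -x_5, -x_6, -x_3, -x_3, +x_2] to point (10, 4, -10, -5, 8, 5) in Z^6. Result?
(10, 6, -12, -5, 7, 3)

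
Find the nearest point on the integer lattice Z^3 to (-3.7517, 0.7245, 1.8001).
(-4, 1, 2)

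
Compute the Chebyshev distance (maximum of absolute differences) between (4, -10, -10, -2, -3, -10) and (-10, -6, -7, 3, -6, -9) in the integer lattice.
14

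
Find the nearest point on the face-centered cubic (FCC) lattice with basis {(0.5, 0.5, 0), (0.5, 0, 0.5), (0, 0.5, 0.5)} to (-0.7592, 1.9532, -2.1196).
(-1, 2, -2)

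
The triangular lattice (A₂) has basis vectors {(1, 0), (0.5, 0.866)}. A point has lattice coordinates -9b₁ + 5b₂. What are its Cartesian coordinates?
(-6.5, 4.33)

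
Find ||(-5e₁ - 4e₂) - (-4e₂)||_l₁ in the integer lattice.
5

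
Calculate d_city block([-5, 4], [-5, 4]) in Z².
0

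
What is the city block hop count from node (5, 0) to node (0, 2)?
7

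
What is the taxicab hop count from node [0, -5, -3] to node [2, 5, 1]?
16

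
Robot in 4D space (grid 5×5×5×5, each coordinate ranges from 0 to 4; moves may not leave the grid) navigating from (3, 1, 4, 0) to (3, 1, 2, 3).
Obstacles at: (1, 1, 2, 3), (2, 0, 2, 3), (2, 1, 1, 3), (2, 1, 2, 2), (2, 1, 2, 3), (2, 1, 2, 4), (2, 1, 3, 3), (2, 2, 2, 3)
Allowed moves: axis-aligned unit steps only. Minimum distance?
5
(one shortest path: (3, 1, 4, 0) → (3, 1, 3, 0) → (3, 1, 2, 0) → (3, 1, 2, 1) → (3, 1, 2, 2) → (3, 1, 2, 3))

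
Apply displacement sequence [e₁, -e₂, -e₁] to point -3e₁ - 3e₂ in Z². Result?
(-3, -4)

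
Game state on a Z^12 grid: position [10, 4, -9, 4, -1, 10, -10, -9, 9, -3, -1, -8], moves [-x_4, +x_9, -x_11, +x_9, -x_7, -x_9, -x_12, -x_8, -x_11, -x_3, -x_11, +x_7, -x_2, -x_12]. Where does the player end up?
(10, 3, -10, 3, -1, 10, -10, -10, 10, -3, -4, -10)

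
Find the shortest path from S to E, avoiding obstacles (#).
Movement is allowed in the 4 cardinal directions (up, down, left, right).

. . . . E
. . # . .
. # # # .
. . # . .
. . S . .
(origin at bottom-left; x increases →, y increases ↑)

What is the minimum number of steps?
6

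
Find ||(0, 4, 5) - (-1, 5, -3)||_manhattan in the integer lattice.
10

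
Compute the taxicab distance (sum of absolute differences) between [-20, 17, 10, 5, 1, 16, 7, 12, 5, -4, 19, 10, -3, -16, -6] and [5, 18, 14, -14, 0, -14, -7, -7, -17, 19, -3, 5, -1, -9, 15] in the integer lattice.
215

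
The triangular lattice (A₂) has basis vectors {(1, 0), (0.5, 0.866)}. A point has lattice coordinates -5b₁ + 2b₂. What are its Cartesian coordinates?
(-4, 1.732)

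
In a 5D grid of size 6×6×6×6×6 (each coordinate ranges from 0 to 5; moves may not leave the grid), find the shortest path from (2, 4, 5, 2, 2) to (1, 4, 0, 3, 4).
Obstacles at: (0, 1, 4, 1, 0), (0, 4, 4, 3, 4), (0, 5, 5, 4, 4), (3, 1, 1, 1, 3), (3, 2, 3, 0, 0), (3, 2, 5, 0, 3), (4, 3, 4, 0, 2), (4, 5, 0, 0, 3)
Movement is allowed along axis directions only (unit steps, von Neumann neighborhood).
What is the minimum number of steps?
9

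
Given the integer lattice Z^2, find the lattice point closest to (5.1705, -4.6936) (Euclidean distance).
(5, -5)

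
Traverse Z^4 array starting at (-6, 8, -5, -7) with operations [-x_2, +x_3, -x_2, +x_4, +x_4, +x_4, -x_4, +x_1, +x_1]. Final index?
(-4, 6, -4, -5)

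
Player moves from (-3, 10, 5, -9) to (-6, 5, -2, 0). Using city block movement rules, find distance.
24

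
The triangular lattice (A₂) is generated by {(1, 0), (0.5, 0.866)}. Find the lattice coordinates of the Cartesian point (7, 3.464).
5b₁ + 4b₂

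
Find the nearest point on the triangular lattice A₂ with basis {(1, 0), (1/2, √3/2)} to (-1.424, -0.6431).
(-1.5, -0.866)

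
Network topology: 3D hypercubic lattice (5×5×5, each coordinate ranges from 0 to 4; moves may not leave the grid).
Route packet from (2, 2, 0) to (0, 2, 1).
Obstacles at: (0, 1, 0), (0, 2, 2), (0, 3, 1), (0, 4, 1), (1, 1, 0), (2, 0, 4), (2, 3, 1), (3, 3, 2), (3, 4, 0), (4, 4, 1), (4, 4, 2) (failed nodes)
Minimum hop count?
3
(one shortest path: (2, 2, 0) → (1, 2, 0) → (0, 2, 0) → (0, 2, 1))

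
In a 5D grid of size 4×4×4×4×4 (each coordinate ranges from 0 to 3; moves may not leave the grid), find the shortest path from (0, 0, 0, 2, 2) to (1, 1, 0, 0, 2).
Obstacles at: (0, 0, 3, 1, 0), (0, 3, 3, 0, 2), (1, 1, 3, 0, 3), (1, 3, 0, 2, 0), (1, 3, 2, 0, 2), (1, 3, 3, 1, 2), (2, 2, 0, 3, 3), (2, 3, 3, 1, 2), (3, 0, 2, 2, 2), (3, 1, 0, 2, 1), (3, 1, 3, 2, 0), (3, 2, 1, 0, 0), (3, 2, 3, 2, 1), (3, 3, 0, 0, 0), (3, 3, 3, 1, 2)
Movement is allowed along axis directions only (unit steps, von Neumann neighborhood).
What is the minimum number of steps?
4
(one shortest path: (0, 0, 0, 2, 2) → (1, 0, 0, 2, 2) → (1, 1, 0, 2, 2) → (1, 1, 0, 1, 2) → (1, 1, 0, 0, 2))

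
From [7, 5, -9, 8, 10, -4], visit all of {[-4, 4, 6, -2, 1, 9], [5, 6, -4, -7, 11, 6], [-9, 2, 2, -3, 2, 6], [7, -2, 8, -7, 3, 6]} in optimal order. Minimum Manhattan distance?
109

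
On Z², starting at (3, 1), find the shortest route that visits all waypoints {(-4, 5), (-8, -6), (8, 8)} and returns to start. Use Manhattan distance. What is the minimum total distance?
60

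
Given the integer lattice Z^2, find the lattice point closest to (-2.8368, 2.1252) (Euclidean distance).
(-3, 2)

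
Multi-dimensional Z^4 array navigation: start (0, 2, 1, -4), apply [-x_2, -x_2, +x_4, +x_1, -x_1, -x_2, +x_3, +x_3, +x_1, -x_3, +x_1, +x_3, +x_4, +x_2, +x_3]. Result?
(2, 0, 4, -2)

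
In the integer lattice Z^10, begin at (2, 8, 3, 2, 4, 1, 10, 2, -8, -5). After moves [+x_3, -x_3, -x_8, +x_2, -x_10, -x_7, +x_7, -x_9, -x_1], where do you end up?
(1, 9, 3, 2, 4, 1, 10, 1, -9, -6)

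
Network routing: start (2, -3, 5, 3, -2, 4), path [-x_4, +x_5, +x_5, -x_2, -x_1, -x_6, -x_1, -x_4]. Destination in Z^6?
(0, -4, 5, 1, 0, 3)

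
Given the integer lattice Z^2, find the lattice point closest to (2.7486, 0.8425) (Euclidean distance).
(3, 1)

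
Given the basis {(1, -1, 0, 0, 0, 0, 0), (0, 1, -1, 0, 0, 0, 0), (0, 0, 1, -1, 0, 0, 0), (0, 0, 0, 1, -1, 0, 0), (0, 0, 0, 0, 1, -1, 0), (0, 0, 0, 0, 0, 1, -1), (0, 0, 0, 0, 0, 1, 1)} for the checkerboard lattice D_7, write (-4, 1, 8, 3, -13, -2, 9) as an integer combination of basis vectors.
-4b₁ - 3b₂ + 5b₃ + 8b₄ - 5b₅ - 8b₆ + b₇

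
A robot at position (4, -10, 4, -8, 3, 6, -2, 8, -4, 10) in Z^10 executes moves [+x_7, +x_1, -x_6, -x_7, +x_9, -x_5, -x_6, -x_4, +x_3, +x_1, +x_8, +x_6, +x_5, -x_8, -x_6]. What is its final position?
(6, -10, 5, -9, 3, 4, -2, 8, -3, 10)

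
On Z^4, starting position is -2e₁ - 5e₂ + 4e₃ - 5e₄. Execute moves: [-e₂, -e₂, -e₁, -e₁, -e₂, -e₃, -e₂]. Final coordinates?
(-4, -9, 3, -5)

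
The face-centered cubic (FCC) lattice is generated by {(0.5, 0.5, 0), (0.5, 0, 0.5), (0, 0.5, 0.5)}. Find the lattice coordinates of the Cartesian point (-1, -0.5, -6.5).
5b₁ - 7b₂ - 6b₃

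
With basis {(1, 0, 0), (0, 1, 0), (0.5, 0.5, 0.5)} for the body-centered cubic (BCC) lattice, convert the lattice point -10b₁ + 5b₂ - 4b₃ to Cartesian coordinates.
(-12, 3, -2)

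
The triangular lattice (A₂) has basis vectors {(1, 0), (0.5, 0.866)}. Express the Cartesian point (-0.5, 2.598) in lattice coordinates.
-2b₁ + 3b₂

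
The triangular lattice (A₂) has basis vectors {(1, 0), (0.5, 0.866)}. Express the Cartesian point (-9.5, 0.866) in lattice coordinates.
-10b₁ + b₂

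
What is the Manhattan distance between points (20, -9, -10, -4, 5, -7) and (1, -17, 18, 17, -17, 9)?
114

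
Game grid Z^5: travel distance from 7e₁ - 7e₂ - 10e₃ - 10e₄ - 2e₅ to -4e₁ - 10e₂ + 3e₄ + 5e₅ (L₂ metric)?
21.166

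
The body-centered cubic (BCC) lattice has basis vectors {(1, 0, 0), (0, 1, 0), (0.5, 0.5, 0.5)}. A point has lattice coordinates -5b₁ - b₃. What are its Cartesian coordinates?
(-5.5, -0.5, -0.5)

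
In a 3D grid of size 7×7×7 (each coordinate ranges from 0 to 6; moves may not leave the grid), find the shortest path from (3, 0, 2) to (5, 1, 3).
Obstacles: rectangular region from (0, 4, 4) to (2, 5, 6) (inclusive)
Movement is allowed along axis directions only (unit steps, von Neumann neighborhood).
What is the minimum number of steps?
4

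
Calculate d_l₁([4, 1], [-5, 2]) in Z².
10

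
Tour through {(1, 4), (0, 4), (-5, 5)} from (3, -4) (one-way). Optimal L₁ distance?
17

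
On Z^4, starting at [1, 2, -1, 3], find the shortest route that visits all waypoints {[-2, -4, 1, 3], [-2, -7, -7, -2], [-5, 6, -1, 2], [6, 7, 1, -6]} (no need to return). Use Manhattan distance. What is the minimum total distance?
75
(one optimal route: (1, 2, -1, 3) → (-2, -4, 1, 3) → (-2, -7, -7, -2) → (-5, 6, -1, 2) → (6, 7, 1, -6))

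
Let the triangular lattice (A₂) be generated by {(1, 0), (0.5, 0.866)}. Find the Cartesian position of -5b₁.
(-5, 0)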